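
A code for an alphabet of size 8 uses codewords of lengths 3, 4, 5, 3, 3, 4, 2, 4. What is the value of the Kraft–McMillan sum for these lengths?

0.84375

With common denominator 2^5 = 32: Σ 2^(−ℓᵢ) = 4/32 + 2/32 + 1/32 + 4/32 + 4/32 + 2/32 + 8/32 + 2/32 = 27/32 = 0.84375.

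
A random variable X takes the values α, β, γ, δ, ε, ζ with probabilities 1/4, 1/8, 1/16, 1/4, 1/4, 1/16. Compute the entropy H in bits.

Each probability is a power of 1/2, so log₂(1/p) is an integer.
H = Σ p·log₂(1/p) = 1/4·2 + 1/8·3 + 1/16·4 + 1/4·2 + 1/4·2 + 1/16·4 = 2.375 bits.

2.375 bits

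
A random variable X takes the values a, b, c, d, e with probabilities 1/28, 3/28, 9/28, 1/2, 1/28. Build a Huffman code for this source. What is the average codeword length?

Repeatedly combine the two least-probable nodes; the expected code length is the sum of the merged weights.
merge 1/28 + 1/28 → 1/14
merge 1/14 + 3/28 → 5/28
merge 5/28 + 9/28 → 1/2
merge 1/2 + 1/2 → 1
L = 1/14 + 5/28 + 1/2 + 1 = 7/4 = 1.75 bits/symbol.

1.75 bits/symbol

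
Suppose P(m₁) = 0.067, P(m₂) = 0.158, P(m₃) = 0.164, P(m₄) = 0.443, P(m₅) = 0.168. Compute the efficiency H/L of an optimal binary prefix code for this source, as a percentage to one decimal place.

97.6%

Entropy H = −Σ p log₂ p ≈ 2.0623 bits.
Huffman merges: 67/1000+79/500→9/40; 41/250+21/125→83/250; 9/40+83/250→557/1000; 443/1000+557/1000→1. L = 1057/500 ≈ 2.1140.
Efficiency = H/L = 2.0623/2.1140 = 97.6%.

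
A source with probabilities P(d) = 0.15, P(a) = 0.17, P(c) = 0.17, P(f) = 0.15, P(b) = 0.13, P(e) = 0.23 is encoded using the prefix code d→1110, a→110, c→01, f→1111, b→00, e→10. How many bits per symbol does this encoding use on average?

2.77 bits/symbol

L̄ = Σ pᵢ·ℓᵢ = 0.15·4 + 0.17·3 + 0.17·2 + 0.15·4 + 0.13·2 + 0.23·2 = 2.77 bits/symbol.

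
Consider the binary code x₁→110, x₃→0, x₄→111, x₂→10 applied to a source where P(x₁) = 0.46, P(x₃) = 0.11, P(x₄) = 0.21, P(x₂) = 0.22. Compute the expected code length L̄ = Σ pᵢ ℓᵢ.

L̄ = Σ pᵢ·ℓᵢ = 0.46·3 + 0.11·1 + 0.21·3 + 0.22·2 = 2.56 bits/symbol.

2.56 bits/symbol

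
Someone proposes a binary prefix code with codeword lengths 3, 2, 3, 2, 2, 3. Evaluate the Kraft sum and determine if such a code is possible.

With common denominator 2^3 = 8: Σ 2^(−ℓᵢ) = 1/8 + 2/8 + 1/8 + 2/8 + 2/8 + 1/8 = 9/8 = 1.125.
Kraft's inequality requires Σ ≤ 1; here Σ = 1.125 > 1, so no such prefix code exists.

1.125; no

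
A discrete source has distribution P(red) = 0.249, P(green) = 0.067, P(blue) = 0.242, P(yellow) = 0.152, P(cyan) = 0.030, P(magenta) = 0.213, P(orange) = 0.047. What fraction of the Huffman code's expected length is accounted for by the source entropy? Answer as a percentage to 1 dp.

Entropy H = −Σ p log₂ p ≈ 2.5035 bits.
Huffman merges: 3/100+47/1000→77/1000; 67/1000+77/1000→18/125; 18/125+19/125→37/125; 213/1000+121/500→91/200; 249/1000+37/125→109/200; 91/200+109/200→1. L = 2517/1000 ≈ 2.5170.
Efficiency = H/L = 2.5035/2.5170 = 99.5%.

99.5%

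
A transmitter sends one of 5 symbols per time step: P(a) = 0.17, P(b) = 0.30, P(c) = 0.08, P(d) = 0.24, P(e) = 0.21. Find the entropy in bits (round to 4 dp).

H = −Σ pᵢ log₂ pᵢ.
−0.17·log₂(0.17) = 0.4346
−0.30·log₂(0.30) = 0.5211
−0.08·log₂(0.08) = 0.2915
−0.24·log₂(0.24) = 0.4941
−0.21·log₂(0.21) = 0.4728
Sum ≈ 2.2141 → 2.2141 bits.

2.2141 bits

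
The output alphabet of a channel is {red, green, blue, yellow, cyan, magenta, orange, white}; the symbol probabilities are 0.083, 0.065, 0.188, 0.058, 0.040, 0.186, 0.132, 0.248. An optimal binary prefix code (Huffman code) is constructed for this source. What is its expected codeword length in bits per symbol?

Repeatedly combine the two least-probable nodes; the expected code length is the sum of the merged weights.
merge 1/25 + 29/500 → 49/500
merge 13/200 + 83/1000 → 37/250
merge 49/500 + 33/250 → 23/100
merge 37/250 + 93/500 → 167/500
merge 47/250 + 23/100 → 209/500
merge 31/125 + 167/500 → 291/500
merge 209/500 + 291/500 → 1
L = 49/500 + 37/250 + 23/100 + 167/500 + 209/500 + 291/500 + 1 = 281/100 = 2.81 bits/symbol.

2.81 bits/symbol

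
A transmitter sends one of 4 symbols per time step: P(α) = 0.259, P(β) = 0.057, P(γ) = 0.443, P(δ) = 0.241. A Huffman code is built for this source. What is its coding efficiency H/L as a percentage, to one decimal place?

94.6%

Entropy H = −Σ p log₂ p ≈ 1.7555 bits.
Huffman merges: 57/1000+241/1000→149/500; 259/1000+149/500→557/1000; 443/1000+557/1000→1. L = 371/200 ≈ 1.8550.
Efficiency = H/L = 1.7555/1.8550 = 94.6%.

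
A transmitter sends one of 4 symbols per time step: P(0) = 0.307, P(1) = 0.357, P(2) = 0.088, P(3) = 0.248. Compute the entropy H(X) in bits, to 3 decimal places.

H = −Σ pᵢ log₂ pᵢ.
−0.307·log₂(0.307) = 0.5230
−0.357·log₂(0.357) = 0.5305
−0.088·log₂(0.088) = 0.3086
−0.248·log₂(0.248) = 0.4989
Sum ≈ 1.8610 → 1.861 bits.

1.861 bits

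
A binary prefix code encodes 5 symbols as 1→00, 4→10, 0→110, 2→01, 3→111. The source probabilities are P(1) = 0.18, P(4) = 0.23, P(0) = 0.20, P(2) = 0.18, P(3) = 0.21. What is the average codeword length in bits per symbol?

2.41 bits/symbol

L̄ = Σ pᵢ·ℓᵢ = 0.18·2 + 0.23·2 + 0.20·3 + 0.18·2 + 0.21·3 = 2.41 bits/symbol.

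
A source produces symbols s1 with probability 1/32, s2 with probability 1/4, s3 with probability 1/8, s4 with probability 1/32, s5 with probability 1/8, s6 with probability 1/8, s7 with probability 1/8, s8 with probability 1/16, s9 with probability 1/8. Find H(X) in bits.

2.9375 bits

Each probability is a power of 1/2, so log₂(1/p) is an integer.
H = Σ p·log₂(1/p) = 1/32·5 + 1/4·2 + 1/8·3 + 1/32·5 + 1/8·3 + 1/8·3 + 1/8·3 + 1/16·4 + 1/8·3 = 2.9375 bits.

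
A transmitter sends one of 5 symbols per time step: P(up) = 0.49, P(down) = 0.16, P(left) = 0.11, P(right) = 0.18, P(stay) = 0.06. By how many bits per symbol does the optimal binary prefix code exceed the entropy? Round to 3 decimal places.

Entropy H = −Σ p log₂ p ≈ 1.9664 bits.
Huffman merges: 3/50+11/100→17/100; 4/25+17/100→33/100; 9/50+33/100→51/100; 49/100+51/100→1. L = 201/100 ≈ 2.0100.
L − H = 2.0100 − 1.9664 = 0.044 bits.

0.044 bits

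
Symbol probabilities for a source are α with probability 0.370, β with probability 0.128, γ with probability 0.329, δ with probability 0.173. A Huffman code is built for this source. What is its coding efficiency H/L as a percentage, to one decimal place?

Entropy H = −Σ p log₂ p ≈ 1.8759 bits.
Huffman merges: 16/125+173/1000→301/1000; 301/1000+329/1000→63/100; 37/100+63/100→1. L = 1931/1000 ≈ 1.9310.
Efficiency = H/L = 1.8759/1.9310 = 97.1%.

97.1%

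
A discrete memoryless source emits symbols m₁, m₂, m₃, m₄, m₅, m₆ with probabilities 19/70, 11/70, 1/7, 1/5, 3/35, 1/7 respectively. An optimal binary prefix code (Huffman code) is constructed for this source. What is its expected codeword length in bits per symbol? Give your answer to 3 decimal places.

2.529 bits/symbol

Repeatedly combine the two least-probable nodes; the expected code length is the sum of the merged weights.
merge 3/35 + 1/7 → 8/35
merge 1/7 + 11/70 → 3/10
merge 1/5 + 8/35 → 3/7
merge 19/70 + 3/10 → 4/7
merge 3/7 + 4/7 → 1
L = 8/35 + 3/10 + 3/7 + 4/7 + 1 = 177/70 ≈ 2.529 bits/symbol.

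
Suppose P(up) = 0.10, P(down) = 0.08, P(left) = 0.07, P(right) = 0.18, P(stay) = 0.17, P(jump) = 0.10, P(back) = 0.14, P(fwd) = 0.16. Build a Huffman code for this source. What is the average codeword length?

2.97 bits/symbol

Repeatedly combine the two least-probable nodes; the expected code length is the sum of the merged weights.
merge 7/100 + 2/25 → 3/20
merge 1/10 + 1/10 → 1/5
merge 7/50 + 3/20 → 29/100
merge 4/25 + 17/100 → 33/100
merge 9/50 + 1/5 → 19/50
merge 29/100 + 33/100 → 31/50
merge 19/50 + 31/50 → 1
L = 3/20 + 1/5 + 29/100 + 33/100 + 19/50 + 31/50 + 1 = 297/100 = 2.97 bits/symbol.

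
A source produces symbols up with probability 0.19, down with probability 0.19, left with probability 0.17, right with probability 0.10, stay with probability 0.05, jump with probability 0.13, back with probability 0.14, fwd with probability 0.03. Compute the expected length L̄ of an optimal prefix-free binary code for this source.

2.88 bits/symbol

Repeatedly combine the two least-probable nodes; the expected code length is the sum of the merged weights.
merge 3/100 + 1/20 → 2/25
merge 2/25 + 1/10 → 9/50
merge 13/100 + 7/50 → 27/100
merge 17/100 + 9/50 → 7/20
merge 19/100 + 19/100 → 19/50
merge 27/100 + 7/20 → 31/50
merge 19/50 + 31/50 → 1
L = 2/25 + 9/50 + 27/100 + 7/20 + 19/50 + 31/50 + 1 = 72/25 = 2.88 bits/symbol.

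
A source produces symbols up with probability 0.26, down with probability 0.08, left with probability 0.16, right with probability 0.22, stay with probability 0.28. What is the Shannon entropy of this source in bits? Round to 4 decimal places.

2.2146 bits

H = −Σ pᵢ log₂ pᵢ.
−0.26·log₂(0.26) = 0.5053
−0.08·log₂(0.08) = 0.2915
−0.16·log₂(0.16) = 0.4230
−0.22·log₂(0.22) = 0.4806
−0.28·log₂(0.28) = 0.5142
Sum ≈ 2.2146 → 2.2146 bits.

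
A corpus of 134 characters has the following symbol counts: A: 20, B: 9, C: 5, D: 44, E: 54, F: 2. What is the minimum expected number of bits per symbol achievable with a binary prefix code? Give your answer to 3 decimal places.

Probabilities are the counts divided by 134.
Repeatedly combine the two least-probable nodes; the expected code length is the sum of the merged weights.
merge 1/67 + 5/134 → 7/134
merge 7/134 + 9/134 → 8/67
merge 8/67 + 10/67 → 18/67
merge 18/67 + 22/67 → 40/67
merge 27/67 + 40/67 → 1
L = 7/134 + 8/67 + 18/67 + 40/67 + 1 = 273/134 ≈ 2.037 bits/symbol.

2.037 bits/symbol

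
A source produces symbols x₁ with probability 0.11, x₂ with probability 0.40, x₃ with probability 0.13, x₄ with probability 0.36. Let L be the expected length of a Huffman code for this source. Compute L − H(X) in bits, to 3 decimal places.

0.048 bits

Entropy H = −Σ p log₂ p ≈ 1.7923 bits.
Huffman merges: 11/100+13/100→6/25; 6/25+9/25→3/5; 2/5+3/5→1. L = 46/25 ≈ 1.8400.
L − H = 1.8400 − 1.7923 = 0.048 bits.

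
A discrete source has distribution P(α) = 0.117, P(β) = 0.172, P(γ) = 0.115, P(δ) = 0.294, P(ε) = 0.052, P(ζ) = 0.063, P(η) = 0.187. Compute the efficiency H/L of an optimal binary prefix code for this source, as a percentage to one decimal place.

98.8%

Entropy H = −Σ p log₂ p ≈ 2.6024 bits.
Huffman merges: 13/250+63/1000→23/200; 23/200+23/200→23/100; 117/1000+43/250→289/1000; 187/1000+23/100→417/1000; 289/1000+147/500→583/1000; 417/1000+583/1000→1. L = 1317/500 ≈ 2.6340.
Efficiency = H/L = 2.6024/2.6340 = 98.8%.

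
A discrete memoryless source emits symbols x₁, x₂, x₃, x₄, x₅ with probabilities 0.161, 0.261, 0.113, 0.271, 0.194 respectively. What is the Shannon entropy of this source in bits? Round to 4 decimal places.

H = −Σ pᵢ log₂ pᵢ.
−0.161·log₂(0.161) = 0.4242
−0.261·log₂(0.261) = 0.5058
−0.113·log₂(0.113) = 0.3555
−0.271·log₂(0.271) = 0.5105
−0.194·log₂(0.194) = 0.4590
Sum ≈ 2.2549 → 2.2549 bits.

2.2549 bits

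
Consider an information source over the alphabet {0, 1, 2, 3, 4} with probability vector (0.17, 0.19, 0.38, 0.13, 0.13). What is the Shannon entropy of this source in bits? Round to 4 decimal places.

2.1856 bits

H = −Σ pᵢ log₂ pᵢ.
−0.17·log₂(0.17) = 0.4346
−0.19·log₂(0.19) = 0.4552
−0.38·log₂(0.38) = 0.5305
−0.13·log₂(0.13) = 0.3826
−0.13·log₂(0.13) = 0.3826
Sum ≈ 2.1856 → 2.1856 bits.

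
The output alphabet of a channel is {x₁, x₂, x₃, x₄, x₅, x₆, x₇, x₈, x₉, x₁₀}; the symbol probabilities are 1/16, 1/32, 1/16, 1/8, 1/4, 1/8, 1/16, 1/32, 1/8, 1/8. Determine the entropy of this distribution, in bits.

Each probability is a power of 1/2, so log₂(1/p) is an integer.
H = Σ p·log₂(1/p) = 1/16·4 + 1/32·5 + 1/16·4 + 1/8·3 + 1/4·2 + 1/8·3 + 1/16·4 + 1/32·5 + 1/8·3 + 1/8·3 = 3.0625 bits.

3.0625 bits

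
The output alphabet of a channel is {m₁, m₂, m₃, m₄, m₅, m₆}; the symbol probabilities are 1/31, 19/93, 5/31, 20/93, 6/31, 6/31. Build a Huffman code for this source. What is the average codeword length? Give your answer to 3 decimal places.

Repeatedly combine the two least-probable nodes; the expected code length is the sum of the merged weights.
merge 1/31 + 5/31 → 6/31
merge 6/31 + 6/31 → 12/31
merge 6/31 + 19/93 → 37/93
merge 20/93 + 12/31 → 56/93
merge 37/93 + 56/93 → 1
L = 6/31 + 12/31 + 37/93 + 56/93 + 1 = 80/31 ≈ 2.581 bits/symbol.

2.581 bits/symbol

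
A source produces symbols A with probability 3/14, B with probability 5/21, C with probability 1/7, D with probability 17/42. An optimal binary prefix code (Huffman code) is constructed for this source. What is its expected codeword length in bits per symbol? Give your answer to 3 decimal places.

Repeatedly combine the two least-probable nodes; the expected code length is the sum of the merged weights.
merge 1/7 + 3/14 → 5/14
merge 5/21 + 5/14 → 25/42
merge 17/42 + 25/42 → 1
L = 5/14 + 25/42 + 1 = 41/21 ≈ 1.952 bits/symbol.

1.952 bits/symbol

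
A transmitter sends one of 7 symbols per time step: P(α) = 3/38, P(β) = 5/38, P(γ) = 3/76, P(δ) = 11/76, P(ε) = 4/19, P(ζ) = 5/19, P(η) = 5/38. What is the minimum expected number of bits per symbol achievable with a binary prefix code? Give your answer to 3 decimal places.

Repeatedly combine the two least-probable nodes; the expected code length is the sum of the merged weights.
merge 3/76 + 3/38 → 9/76
merge 9/76 + 5/38 → 1/4
merge 5/38 + 11/76 → 21/76
merge 4/19 + 1/4 → 35/76
merge 5/19 + 21/76 → 41/76
merge 35/76 + 41/76 → 1
L = 9/76 + 1/4 + 21/76 + 35/76 + 41/76 + 1 = 201/76 ≈ 2.645 bits/symbol.

2.645 bits/symbol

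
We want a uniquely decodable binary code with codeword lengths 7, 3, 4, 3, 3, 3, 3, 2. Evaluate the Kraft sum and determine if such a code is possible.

0.9453125; yes

With common denominator 2^7 = 128: Σ 2^(−ℓᵢ) = 1/128 + 16/128 + 8/128 + 16/128 + 16/128 + 16/128 + 16/128 + 32/128 = 121/128 = 0.9453125.
Kraft's inequality requires Σ ≤ 1; here Σ = 0.9453125 ≤ 1, so such a prefix code exists.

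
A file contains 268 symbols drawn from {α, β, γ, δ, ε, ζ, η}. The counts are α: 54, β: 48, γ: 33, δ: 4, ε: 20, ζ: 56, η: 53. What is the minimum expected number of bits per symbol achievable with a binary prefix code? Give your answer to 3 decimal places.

2.679 bits/symbol

Probabilities are the counts divided by 268.
Repeatedly combine the two least-probable nodes; the expected code length is the sum of the merged weights.
merge 1/67 + 5/67 → 6/67
merge 6/67 + 33/268 → 57/268
merge 12/67 + 53/268 → 101/268
merge 27/134 + 14/67 → 55/134
merge 57/268 + 101/268 → 79/134
merge 55/134 + 79/134 → 1
L = 6/67 + 57/268 + 101/268 + 55/134 + 79/134 + 1 = 359/134 ≈ 2.679 bits/symbol.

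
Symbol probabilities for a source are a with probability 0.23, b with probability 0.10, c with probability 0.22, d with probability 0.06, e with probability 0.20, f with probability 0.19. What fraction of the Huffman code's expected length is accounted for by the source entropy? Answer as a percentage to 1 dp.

Entropy H = −Σ p log₂ p ≈ 2.4636 bits.
Huffman merges: 3/50+1/10→4/25; 4/25+19/100→7/20; 1/5+11/50→21/50; 23/100+7/20→29/50; 21/50+29/50→1. L = 251/100 ≈ 2.5100.
Efficiency = H/L = 2.4636/2.5100 = 98.2%.

98.2%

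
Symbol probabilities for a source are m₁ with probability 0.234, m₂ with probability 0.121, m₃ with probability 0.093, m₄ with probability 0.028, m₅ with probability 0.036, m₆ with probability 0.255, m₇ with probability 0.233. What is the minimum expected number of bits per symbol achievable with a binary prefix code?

2.499 bits/symbol

Repeatedly combine the two least-probable nodes; the expected code length is the sum of the merged weights.
merge 7/250 + 9/250 → 8/125
merge 8/125 + 93/1000 → 157/1000
merge 121/1000 + 157/1000 → 139/500
merge 233/1000 + 117/500 → 467/1000
merge 51/200 + 139/500 → 533/1000
merge 467/1000 + 533/1000 → 1
L = 8/125 + 157/1000 + 139/500 + 467/1000 + 533/1000 + 1 = 2499/1000 = 2.499 bits/symbol.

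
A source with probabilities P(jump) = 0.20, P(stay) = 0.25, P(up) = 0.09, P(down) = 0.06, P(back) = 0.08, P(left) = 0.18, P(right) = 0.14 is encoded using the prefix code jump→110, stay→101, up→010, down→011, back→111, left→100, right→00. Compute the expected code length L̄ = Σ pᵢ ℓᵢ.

2.86 bits/symbol

L̄ = Σ pᵢ·ℓᵢ = 0.20·3 + 0.25·3 + 0.09·3 + 0.06·3 + 0.08·3 + 0.18·3 + 0.14·2 = 2.86 bits/symbol.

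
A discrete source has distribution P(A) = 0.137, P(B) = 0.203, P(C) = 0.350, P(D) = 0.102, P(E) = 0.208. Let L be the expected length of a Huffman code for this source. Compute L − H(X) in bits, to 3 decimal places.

0.042 bits

Entropy H = −Σ p log₂ p ≈ 2.1971 bits.
Huffman merges: 51/500+137/1000→239/1000; 203/1000+26/125→411/1000; 239/1000+7/20→589/1000; 411/1000+589/1000→1. L = 2239/1000 ≈ 2.2390.
L − H = 2.2390 − 2.1971 = 0.042 bits.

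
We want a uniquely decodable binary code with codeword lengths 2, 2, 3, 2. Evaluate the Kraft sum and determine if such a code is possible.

0.875; yes

With common denominator 2^3 = 8: Σ 2^(−ℓᵢ) = 2/8 + 2/8 + 1/8 + 2/8 = 7/8 = 0.875.
Kraft's inequality requires Σ ≤ 1; here Σ = 0.875 ≤ 1, so such a prefix code exists.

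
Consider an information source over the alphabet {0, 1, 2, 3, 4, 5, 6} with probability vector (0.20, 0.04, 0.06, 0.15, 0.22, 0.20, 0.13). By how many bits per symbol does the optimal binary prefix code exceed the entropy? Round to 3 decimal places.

Entropy H = −Σ p log₂ p ≈ 2.6318 bits.
Huffman merges: 1/25+3/50→1/10; 1/10+13/100→23/100; 3/20+1/5→7/20; 1/5+11/50→21/50; 23/100+7/20→29/50; 21/50+29/50→1. L = 67/25 ≈ 2.6800.
L − H = 2.6800 − 2.6318 = 0.048 bits.

0.048 bits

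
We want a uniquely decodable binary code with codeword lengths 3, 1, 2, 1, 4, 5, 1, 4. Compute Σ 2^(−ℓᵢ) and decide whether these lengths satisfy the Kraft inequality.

2.03125; no

With common denominator 2^5 = 32: Σ 2^(−ℓᵢ) = 4/32 + 16/32 + 8/32 + 16/32 + 2/32 + 1/32 + 16/32 + 2/32 = 65/32 = 2.03125.
Kraft's inequality requires Σ ≤ 1; here Σ = 2.03125 > 1, so no such prefix code exists.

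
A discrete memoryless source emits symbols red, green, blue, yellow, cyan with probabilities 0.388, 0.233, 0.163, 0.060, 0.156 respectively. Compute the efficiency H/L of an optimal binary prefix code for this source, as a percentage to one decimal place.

Entropy H = −Σ p log₂ p ≈ 2.1079 bits.
Huffman merges: 3/50+39/250→27/125; 163/1000+27/125→379/1000; 233/1000+379/1000→153/250; 97/250+153/250→1. L = 2207/1000 ≈ 2.2070.
Efficiency = H/L = 2.1079/2.2070 = 95.5%.

95.5%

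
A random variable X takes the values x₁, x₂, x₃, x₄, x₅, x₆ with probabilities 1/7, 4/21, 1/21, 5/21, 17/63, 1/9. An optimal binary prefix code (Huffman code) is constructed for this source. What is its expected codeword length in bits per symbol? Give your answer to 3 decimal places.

2.460 bits/symbol

Repeatedly combine the two least-probable nodes; the expected code length is the sum of the merged weights.
merge 1/21 + 1/9 → 10/63
merge 1/7 + 10/63 → 19/63
merge 4/21 + 5/21 → 3/7
merge 17/63 + 19/63 → 4/7
merge 3/7 + 4/7 → 1
L = 10/63 + 19/63 + 3/7 + 4/7 + 1 = 155/63 ≈ 2.460 bits/symbol.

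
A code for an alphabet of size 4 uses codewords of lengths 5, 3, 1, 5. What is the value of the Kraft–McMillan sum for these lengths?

0.6875

With common denominator 2^5 = 32: Σ 2^(−ℓᵢ) = 1/32 + 4/32 + 16/32 + 1/32 = 22/32 = 0.6875.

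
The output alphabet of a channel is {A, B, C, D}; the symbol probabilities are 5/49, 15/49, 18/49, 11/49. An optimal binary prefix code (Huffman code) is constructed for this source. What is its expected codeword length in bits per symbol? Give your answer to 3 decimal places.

1.959 bits/symbol

Repeatedly combine the two least-probable nodes; the expected code length is the sum of the merged weights.
merge 5/49 + 11/49 → 16/49
merge 15/49 + 16/49 → 31/49
merge 18/49 + 31/49 → 1
L = 16/49 + 31/49 + 1 = 96/49 ≈ 1.959 bits/symbol.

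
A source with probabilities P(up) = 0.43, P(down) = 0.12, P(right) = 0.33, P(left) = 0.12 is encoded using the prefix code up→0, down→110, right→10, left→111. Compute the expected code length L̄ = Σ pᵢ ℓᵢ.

L̄ = Σ pᵢ·ℓᵢ = 0.43·1 + 0.12·3 + 0.33·2 + 0.12·3 = 1.81 bits/symbol.

1.81 bits/symbol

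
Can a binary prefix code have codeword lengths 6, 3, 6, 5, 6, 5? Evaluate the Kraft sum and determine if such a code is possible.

With common denominator 2^6 = 64: Σ 2^(−ℓᵢ) = 1/64 + 8/64 + 1/64 + 2/64 + 1/64 + 2/64 = 15/64 = 0.234375.
Kraft's inequality requires Σ ≤ 1; here Σ = 0.234375 ≤ 1, so such a prefix code exists.

0.234375; yes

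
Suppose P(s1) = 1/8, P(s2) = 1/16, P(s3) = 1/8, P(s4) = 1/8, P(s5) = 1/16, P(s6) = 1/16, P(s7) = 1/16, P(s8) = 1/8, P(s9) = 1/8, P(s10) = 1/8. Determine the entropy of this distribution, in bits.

3.25 bits

Each probability is a power of 1/2, so log₂(1/p) is an integer.
H = Σ p·log₂(1/p) = 1/8·3 + 1/16·4 + 1/8·3 + 1/8·3 + 1/16·4 + 1/16·4 + 1/16·4 + 1/8·3 + 1/8·3 + 1/8·3 = 3.25 bits.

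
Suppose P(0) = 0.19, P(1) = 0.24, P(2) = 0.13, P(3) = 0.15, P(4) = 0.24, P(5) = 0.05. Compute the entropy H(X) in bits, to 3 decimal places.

H = −Σ pᵢ log₂ pᵢ.
−0.19·log₂(0.19) = 0.4552
−0.24·log₂(0.24) = 0.4941
−0.13·log₂(0.13) = 0.3826
−0.15·log₂(0.15) = 0.4105
−0.24·log₂(0.24) = 0.4941
−0.05·log₂(0.05) = 0.2161
Sum ≈ 2.4528 → 2.453 bits.

2.453 bits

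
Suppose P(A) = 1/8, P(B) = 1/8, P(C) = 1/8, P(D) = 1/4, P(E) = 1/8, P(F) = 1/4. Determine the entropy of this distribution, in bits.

2.5 bits

Each probability is a power of 1/2, so log₂(1/p) is an integer.
H = Σ p·log₂(1/p) = 1/8·3 + 1/8·3 + 1/8·3 + 1/4·2 + 1/8·3 + 1/4·2 = 2.5 bits.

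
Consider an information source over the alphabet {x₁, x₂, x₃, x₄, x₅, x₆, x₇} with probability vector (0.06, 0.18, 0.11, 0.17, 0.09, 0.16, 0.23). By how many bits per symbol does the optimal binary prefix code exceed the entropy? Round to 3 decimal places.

0.043 bits

Entropy H = −Σ p log₂ p ≈ 2.6971 bits.
Huffman merges: 3/50+9/100→3/20; 11/100+3/20→13/50; 4/25+17/100→33/100; 9/50+23/100→41/100; 13/50+33/100→59/100; 41/100+59/100→1. L = 137/50 ≈ 2.7400.
L − H = 2.7400 − 2.6971 = 0.043 bits.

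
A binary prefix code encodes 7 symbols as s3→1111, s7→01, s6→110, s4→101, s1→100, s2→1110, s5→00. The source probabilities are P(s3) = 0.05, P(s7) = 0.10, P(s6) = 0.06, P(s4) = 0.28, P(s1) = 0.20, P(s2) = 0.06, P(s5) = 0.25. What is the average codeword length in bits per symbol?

L̄ = Σ pᵢ·ℓᵢ = 0.05·4 + 0.10·2 + 0.06·3 + 0.28·3 + 0.20·3 + 0.06·4 + 0.25·2 = 2.76 bits/symbol.

2.76 bits/symbol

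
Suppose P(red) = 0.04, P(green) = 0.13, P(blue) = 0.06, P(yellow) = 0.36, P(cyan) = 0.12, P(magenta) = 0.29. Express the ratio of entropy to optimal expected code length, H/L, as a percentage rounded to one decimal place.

Entropy H = −Σ p log₂ p ≈ 2.2275 bits.
Huffman merges: 1/25+3/50→1/10; 1/10+3/25→11/50; 13/100+11/50→7/20; 29/100+7/20→16/25; 9/25+16/25→1. L = 231/100 ≈ 2.3100.
Efficiency = H/L = 2.2275/2.3100 = 96.4%.

96.4%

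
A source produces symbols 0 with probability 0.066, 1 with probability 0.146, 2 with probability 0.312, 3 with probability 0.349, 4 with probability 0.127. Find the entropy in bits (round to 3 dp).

H = −Σ pᵢ log₂ pᵢ.
−0.066·log₂(0.066) = 0.2588
−0.146·log₂(0.146) = 0.4053
−0.312·log₂(0.312) = 0.5243
−0.349·log₂(0.349) = 0.5300
−0.127·log₂(0.127) = 0.3781
Sum ≈ 2.0965 → 2.096 bits.

2.096 bits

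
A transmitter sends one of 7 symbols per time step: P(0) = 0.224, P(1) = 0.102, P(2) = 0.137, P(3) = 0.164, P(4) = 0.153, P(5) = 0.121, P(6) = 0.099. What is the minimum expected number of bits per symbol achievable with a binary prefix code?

2.776 bits/symbol

Repeatedly combine the two least-probable nodes; the expected code length is the sum of the merged weights.
merge 99/1000 + 51/500 → 201/1000
merge 121/1000 + 137/1000 → 129/500
merge 153/1000 + 41/250 → 317/1000
merge 201/1000 + 28/125 → 17/40
merge 129/500 + 317/1000 → 23/40
merge 17/40 + 23/40 → 1
L = 201/1000 + 129/500 + 317/1000 + 17/40 + 23/40 + 1 = 347/125 = 2.776 bits/symbol.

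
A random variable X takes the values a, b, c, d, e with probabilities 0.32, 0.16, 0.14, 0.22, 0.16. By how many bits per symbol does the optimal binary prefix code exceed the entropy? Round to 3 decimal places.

0.050 bits

Entropy H = −Σ p log₂ p ≈ 2.2498 bits.
Huffman merges: 7/50+4/25→3/10; 4/25+11/50→19/50; 3/10+8/25→31/50; 19/50+31/50→1. L = 23/10 ≈ 2.3000.
L − H = 2.3000 − 2.2498 = 0.050 bits.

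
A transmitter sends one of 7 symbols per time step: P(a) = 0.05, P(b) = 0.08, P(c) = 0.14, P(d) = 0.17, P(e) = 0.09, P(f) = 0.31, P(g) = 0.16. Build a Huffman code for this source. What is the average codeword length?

2.65 bits/symbol

Repeatedly combine the two least-probable nodes; the expected code length is the sum of the merged weights.
merge 1/20 + 2/25 → 13/100
merge 9/100 + 13/100 → 11/50
merge 7/50 + 4/25 → 3/10
merge 17/100 + 11/50 → 39/100
merge 3/10 + 31/100 → 61/100
merge 39/100 + 61/100 → 1
L = 13/100 + 11/50 + 3/10 + 39/100 + 61/100 + 1 = 53/20 = 2.65 bits/symbol.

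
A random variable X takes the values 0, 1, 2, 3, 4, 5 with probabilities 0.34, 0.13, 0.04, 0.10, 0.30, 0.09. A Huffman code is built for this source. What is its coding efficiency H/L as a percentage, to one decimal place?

95.9%

Entropy H = −Σ p log₂ p ≈ 2.2635 bits.
Huffman merges: 1/25+9/100→13/100; 1/10+13/100→23/100; 13/100+23/100→9/25; 3/10+17/50→16/25; 9/25+16/25→1. L = 59/25 ≈ 2.3600.
Efficiency = H/L = 2.2635/2.3600 = 95.9%.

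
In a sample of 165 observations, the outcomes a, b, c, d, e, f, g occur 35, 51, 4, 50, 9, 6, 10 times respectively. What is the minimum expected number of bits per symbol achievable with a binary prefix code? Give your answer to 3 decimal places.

2.352 bits/symbol

Probabilities are the counts divided by 165.
Repeatedly combine the two least-probable nodes; the expected code length is the sum of the merged weights.
merge 4/165 + 2/55 → 2/33
merge 3/55 + 2/33 → 19/165
merge 2/33 + 19/165 → 29/165
merge 29/165 + 7/33 → 64/165
merge 10/33 + 17/55 → 101/165
merge 64/165 + 101/165 → 1
L = 2/33 + 19/165 + 29/165 + 64/165 + 101/165 + 1 = 388/165 ≈ 2.352 bits/symbol.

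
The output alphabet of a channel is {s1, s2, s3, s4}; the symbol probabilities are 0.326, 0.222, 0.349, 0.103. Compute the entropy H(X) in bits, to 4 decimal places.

H = −Σ pᵢ log₂ pᵢ.
−0.326·log₂(0.326) = 0.5272
−0.222·log₂(0.222) = 0.4820
−0.349·log₂(0.349) = 0.5300
−0.103·log₂(0.103) = 0.3378
Sum ≈ 1.8770 → 1.8770 bits.

1.8770 bits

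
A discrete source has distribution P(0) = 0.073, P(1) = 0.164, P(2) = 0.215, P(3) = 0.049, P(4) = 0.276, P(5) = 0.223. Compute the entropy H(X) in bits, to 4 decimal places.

H = −Σ pᵢ log₂ pᵢ.
−0.073·log₂(0.073) = 0.2756
−0.164·log₂(0.164) = 0.4278
−0.215·log₂(0.215) = 0.4768
−0.049·log₂(0.049) = 0.2132
−0.276·log₂(0.276) = 0.5126
−0.223·log₂(0.223) = 0.4828
Sum ≈ 2.3888 → 2.3888 bits.

2.3888 bits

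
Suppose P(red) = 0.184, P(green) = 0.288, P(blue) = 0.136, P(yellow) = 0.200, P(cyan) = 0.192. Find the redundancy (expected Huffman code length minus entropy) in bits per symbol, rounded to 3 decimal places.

0.040 bits

Entropy H = −Σ p log₂ p ≈ 2.2795 bits.
Huffman merges: 17/125+23/125→8/25; 24/125+1/5→49/125; 36/125+8/25→76/125; 49/125+76/125→1. L = 58/25 ≈ 2.3200.
L − H = 2.3200 − 2.2795 = 0.040 bits.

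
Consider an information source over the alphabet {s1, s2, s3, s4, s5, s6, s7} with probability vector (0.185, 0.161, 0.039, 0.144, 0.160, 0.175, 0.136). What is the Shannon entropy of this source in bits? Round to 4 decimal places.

2.7142 bits

H = −Σ pᵢ log₂ pᵢ.
−0.185·log₂(0.185) = 0.4504
−0.161·log₂(0.161) = 0.4242
−0.039·log₂(0.039) = 0.1825
−0.144·log₂(0.144) = 0.4026
−0.160·log₂(0.160) = 0.4230
−0.175·log₂(0.175) = 0.4401
−0.136·log₂(0.136) = 0.3915
Sum ≈ 2.7142 → 2.7142 bits.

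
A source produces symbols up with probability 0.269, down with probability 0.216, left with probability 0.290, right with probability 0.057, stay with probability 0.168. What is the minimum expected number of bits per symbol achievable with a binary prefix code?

Repeatedly combine the two least-probable nodes; the expected code length is the sum of the merged weights.
merge 57/1000 + 21/125 → 9/40
merge 27/125 + 9/40 → 441/1000
merge 269/1000 + 29/100 → 559/1000
merge 441/1000 + 559/1000 → 1
L = 9/40 + 441/1000 + 559/1000 + 1 = 89/40 = 2.225 bits/symbol.

2.225 bits/symbol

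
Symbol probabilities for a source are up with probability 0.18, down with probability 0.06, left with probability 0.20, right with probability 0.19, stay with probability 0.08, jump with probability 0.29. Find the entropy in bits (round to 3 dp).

H = −Σ pᵢ log₂ pᵢ.
−0.18·log₂(0.18) = 0.4453
−0.06·log₂(0.06) = 0.2435
−0.20·log₂(0.20) = 0.4644
−0.19·log₂(0.19) = 0.4552
−0.08·log₂(0.08) = 0.2915
−0.29·log₂(0.29) = 0.5179
Sum ≈ 2.4179 → 2.418 bits.

2.418 bits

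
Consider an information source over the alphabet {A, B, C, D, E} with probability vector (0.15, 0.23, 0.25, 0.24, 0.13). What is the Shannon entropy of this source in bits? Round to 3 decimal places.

2.275 bits

H = −Σ pᵢ log₂ pᵢ.
−0.15·log₂(0.15) = 0.4105
−0.23·log₂(0.23) = 0.4877
−0.25·log₂(0.25) = 0.5000
−0.24·log₂(0.24) = 0.4941
−0.13·log₂(0.13) = 0.3826
Sum ≈ 2.2750 → 2.275 bits.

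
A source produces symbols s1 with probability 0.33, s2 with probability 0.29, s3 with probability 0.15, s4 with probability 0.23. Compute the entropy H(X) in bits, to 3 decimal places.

1.944 bits

H = −Σ pᵢ log₂ pᵢ.
−0.33·log₂(0.33) = 0.5278
−0.29·log₂(0.29) = 0.5179
−0.15·log₂(0.15) = 0.4105
−0.23·log₂(0.23) = 0.4877
Sum ≈ 1.9439 → 1.944 bits.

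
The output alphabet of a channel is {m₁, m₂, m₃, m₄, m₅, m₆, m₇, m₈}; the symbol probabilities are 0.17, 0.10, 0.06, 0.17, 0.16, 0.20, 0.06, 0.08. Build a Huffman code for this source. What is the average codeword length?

2.92 bits/symbol

Repeatedly combine the two least-probable nodes; the expected code length is the sum of the merged weights.
merge 3/50 + 3/50 → 3/25
merge 2/25 + 1/10 → 9/50
merge 3/25 + 4/25 → 7/25
merge 17/100 + 17/100 → 17/50
merge 9/50 + 1/5 → 19/50
merge 7/25 + 17/50 → 31/50
merge 19/50 + 31/50 → 1
L = 3/25 + 9/50 + 7/25 + 17/50 + 19/50 + 31/50 + 1 = 73/25 = 2.92 bits/symbol.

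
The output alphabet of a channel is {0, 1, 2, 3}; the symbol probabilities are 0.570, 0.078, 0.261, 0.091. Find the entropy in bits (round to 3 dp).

H = −Σ pᵢ log₂ pᵢ.
−0.570·log₂(0.570) = 0.4623
−0.078·log₂(0.078) = 0.2871
−0.261·log₂(0.261) = 0.5058
−0.091·log₂(0.091) = 0.3147
Sum ≈ 1.5698 → 1.570 bits.

1.570 bits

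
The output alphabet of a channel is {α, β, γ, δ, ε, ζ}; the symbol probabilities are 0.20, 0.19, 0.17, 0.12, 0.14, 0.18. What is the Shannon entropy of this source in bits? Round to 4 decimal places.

2.5637 bits

H = −Σ pᵢ log₂ pᵢ.
−0.20·log₂(0.20) = 0.4644
−0.19·log₂(0.19) = 0.4552
−0.17·log₂(0.17) = 0.4346
−0.12·log₂(0.12) = 0.3671
−0.14·log₂(0.14) = 0.3971
−0.18·log₂(0.18) = 0.4453
Sum ≈ 2.5637 → 2.5637 bits.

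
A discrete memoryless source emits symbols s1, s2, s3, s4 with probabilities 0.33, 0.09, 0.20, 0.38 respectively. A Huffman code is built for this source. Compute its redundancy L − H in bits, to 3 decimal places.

Entropy H = −Σ p log₂ p ≈ 1.8353 bits.
Huffman merges: 9/100+1/5→29/100; 29/100+33/100→31/50; 19/50+31/50→1. L = 191/100 ≈ 1.9100.
L − H = 1.9100 − 1.8353 = 0.075 bits.

0.075 bits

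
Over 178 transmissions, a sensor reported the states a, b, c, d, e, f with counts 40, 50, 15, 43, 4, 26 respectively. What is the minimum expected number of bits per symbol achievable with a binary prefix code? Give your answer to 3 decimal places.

Probabilities are the counts divided by 178.
Repeatedly combine the two least-probable nodes; the expected code length is the sum of the merged weights.
merge 2/89 + 15/178 → 19/178
merge 19/178 + 13/89 → 45/178
merge 20/89 + 43/178 → 83/178
merge 45/178 + 25/89 → 95/178
merge 83/178 + 95/178 → 1
L = 19/178 + 45/178 + 83/178 + 95/178 + 1 = 210/89 ≈ 2.360 bits/symbol.

2.360 bits/symbol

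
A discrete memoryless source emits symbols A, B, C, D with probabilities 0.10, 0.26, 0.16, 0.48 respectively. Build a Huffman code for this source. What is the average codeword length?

Repeatedly combine the two least-probable nodes; the expected code length is the sum of the merged weights.
merge 1/10 + 4/25 → 13/50
merge 13/50 + 13/50 → 13/25
merge 12/25 + 13/25 → 1
L = 13/50 + 13/25 + 1 = 89/50 = 1.78 bits/symbol.

1.78 bits/symbol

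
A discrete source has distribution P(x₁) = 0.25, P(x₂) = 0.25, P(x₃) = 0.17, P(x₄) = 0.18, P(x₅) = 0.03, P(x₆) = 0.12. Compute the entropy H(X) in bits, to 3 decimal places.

H = −Σ pᵢ log₂ pᵢ.
−0.25·log₂(0.25) = 0.5000
−0.25·log₂(0.25) = 0.5000
−0.17·log₂(0.17) = 0.4346
−0.18·log₂(0.18) = 0.4453
−0.03·log₂(0.03) = 0.1518
−0.12·log₂(0.12) = 0.3671
Sum ≈ 2.3987 → 2.399 bits.

2.399 bits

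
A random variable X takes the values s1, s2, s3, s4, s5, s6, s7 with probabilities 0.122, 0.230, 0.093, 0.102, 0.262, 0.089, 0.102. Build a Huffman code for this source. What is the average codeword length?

2.69 bits/symbol

Repeatedly combine the two least-probable nodes; the expected code length is the sum of the merged weights.
merge 89/1000 + 93/1000 → 91/500
merge 51/500 + 51/500 → 51/250
merge 61/500 + 91/500 → 38/125
merge 51/250 + 23/100 → 217/500
merge 131/500 + 38/125 → 283/500
merge 217/500 + 283/500 → 1
L = 91/500 + 51/250 + 38/125 + 217/500 + 283/500 + 1 = 269/100 = 2.69 bits/symbol.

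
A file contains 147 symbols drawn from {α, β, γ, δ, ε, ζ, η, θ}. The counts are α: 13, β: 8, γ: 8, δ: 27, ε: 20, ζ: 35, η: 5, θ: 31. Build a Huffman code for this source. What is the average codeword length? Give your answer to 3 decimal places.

2.782 bits/symbol

Probabilities are the counts divided by 147.
Repeatedly combine the two least-probable nodes; the expected code length is the sum of the merged weights.
merge 5/147 + 8/147 → 13/147
merge 8/147 + 13/147 → 1/7
merge 13/147 + 20/147 → 11/49
merge 1/7 + 9/49 → 16/49
merge 31/147 + 11/49 → 64/147
merge 5/21 + 16/49 → 83/147
merge 64/147 + 83/147 → 1
L = 13/147 + 1/7 + 11/49 + 16/49 + 64/147 + 83/147 + 1 = 409/147 ≈ 2.782 bits/symbol.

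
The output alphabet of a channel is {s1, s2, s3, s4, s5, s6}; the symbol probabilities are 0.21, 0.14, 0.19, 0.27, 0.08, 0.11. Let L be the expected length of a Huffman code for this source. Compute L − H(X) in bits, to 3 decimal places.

Entropy H = −Σ p log₂ p ≈ 2.4770 bits.
Huffman merges: 2/25+11/100→19/100; 7/50+19/100→33/100; 19/100+21/100→2/5; 27/100+33/100→3/5; 2/5+3/5→1. L = 63/25 ≈ 2.5200.
L − H = 2.5200 − 2.4770 = 0.043 bits.

0.043 bits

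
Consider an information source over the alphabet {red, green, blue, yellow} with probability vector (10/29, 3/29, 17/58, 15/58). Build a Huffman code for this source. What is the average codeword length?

Repeatedly combine the two least-probable nodes; the expected code length is the sum of the merged weights.
merge 3/29 + 15/58 → 21/58
merge 17/58 + 10/29 → 37/58
merge 21/58 + 37/58 → 1
L = 21/58 + 37/58 + 1 = 2 bits/symbol.

2 bits/symbol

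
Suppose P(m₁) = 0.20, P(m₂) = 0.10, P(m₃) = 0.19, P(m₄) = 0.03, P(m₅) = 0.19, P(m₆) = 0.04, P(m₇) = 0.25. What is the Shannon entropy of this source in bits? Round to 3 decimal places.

H = −Σ pᵢ log₂ pᵢ.
−0.20·log₂(0.20) = 0.4644
−0.10·log₂(0.10) = 0.3322
−0.19·log₂(0.19) = 0.4552
−0.03·log₂(0.03) = 0.1518
−0.19·log₂(0.19) = 0.4552
−0.04·log₂(0.04) = 0.1858
−0.25·log₂(0.25) = 0.5000
Sum ≈ 2.5446 → 2.545 bits.

2.545 bits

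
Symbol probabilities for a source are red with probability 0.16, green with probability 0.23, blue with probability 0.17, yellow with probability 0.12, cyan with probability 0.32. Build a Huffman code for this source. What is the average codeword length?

2.28 bits/symbol

Repeatedly combine the two least-probable nodes; the expected code length is the sum of the merged weights.
merge 3/25 + 4/25 → 7/25
merge 17/100 + 23/100 → 2/5
merge 7/25 + 8/25 → 3/5
merge 2/5 + 3/5 → 1
L = 7/25 + 2/5 + 3/5 + 1 = 57/25 = 2.28 bits/symbol.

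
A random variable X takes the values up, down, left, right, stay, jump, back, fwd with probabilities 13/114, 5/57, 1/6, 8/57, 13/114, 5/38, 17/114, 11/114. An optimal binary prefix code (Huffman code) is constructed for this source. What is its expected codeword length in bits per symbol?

3 bits/symbol

Repeatedly combine the two least-probable nodes; the expected code length is the sum of the merged weights.
merge 5/57 + 11/114 → 7/38
merge 13/114 + 13/114 → 13/57
merge 5/38 + 8/57 → 31/114
merge 17/114 + 1/6 → 6/19
merge 7/38 + 13/57 → 47/114
merge 31/114 + 6/19 → 67/114
merge 47/114 + 67/114 → 1
L = 7/38 + 13/57 + 31/114 + 6/19 + 47/114 + 67/114 + 1 = 3 bits/symbol.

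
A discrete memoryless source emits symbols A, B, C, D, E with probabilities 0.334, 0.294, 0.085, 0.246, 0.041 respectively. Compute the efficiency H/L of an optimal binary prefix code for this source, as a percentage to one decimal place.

Entropy H = −Σ p log₂ p ≈ 2.0366 bits.
Huffman merges: 41/1000+17/200→63/500; 63/500+123/500→93/250; 147/500+167/500→157/250; 93/250+157/250→1. L = 1063/500 ≈ 2.1260.
Efficiency = H/L = 2.0366/2.1260 = 95.8%.

95.8%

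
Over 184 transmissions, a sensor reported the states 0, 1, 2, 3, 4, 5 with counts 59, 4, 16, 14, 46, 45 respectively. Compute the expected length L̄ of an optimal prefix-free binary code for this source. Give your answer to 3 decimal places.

Probabilities are the counts divided by 184.
Repeatedly combine the two least-probable nodes; the expected code length is the sum of the merged weights.
merge 1/46 + 7/92 → 9/92
merge 2/23 + 9/92 → 17/92
merge 17/92 + 45/184 → 79/184
merge 1/4 + 59/184 → 105/184
merge 79/184 + 105/184 → 1
L = 9/92 + 17/92 + 79/184 + 105/184 + 1 = 105/46 ≈ 2.283 bits/symbol.

2.283 bits/symbol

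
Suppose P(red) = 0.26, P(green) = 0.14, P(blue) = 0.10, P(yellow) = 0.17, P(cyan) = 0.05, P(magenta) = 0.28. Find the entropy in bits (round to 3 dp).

2.399 bits

H = −Σ pᵢ log₂ pᵢ.
−0.26·log₂(0.26) = 0.5053
−0.14·log₂(0.14) = 0.3971
−0.10·log₂(0.10) = 0.3322
−0.17·log₂(0.17) = 0.4346
−0.05·log₂(0.05) = 0.2161
−0.28·log₂(0.28) = 0.5142
Sum ≈ 2.3995 → 2.399 bits.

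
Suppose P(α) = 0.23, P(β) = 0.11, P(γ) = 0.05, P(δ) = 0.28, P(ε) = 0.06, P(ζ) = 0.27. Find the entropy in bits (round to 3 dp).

2.322 bits

H = −Σ pᵢ log₂ pᵢ.
−0.23·log₂(0.23) = 0.4877
−0.11·log₂(0.11) = 0.3503
−0.05·log₂(0.05) = 0.2161
−0.28·log₂(0.28) = 0.5142
−0.06·log₂(0.06) = 0.2435
−0.27·log₂(0.27) = 0.5100
Sum ≈ 2.3218 → 2.322 bits.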